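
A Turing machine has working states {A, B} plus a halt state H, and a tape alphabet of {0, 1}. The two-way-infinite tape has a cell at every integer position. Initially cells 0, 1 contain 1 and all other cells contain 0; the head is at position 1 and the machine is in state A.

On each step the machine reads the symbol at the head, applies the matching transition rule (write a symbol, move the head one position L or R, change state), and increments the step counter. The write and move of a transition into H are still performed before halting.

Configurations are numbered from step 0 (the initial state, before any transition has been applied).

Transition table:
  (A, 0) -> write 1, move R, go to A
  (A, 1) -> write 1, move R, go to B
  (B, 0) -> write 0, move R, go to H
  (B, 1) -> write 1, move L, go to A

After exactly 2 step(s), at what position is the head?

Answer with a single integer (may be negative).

Answer: 3

Derivation:
Step 1: in state A at pos 1, read 1 -> (A,1)->write 1,move R,goto B. Now: state=B, head=2, tape[-1..3]=01100 (head:    ^)
Step 2: in state B at pos 2, read 0 -> (B,0)->write 0,move R,goto H. Now: state=H, head=3, tape[-1..4]=011000 (head:     ^)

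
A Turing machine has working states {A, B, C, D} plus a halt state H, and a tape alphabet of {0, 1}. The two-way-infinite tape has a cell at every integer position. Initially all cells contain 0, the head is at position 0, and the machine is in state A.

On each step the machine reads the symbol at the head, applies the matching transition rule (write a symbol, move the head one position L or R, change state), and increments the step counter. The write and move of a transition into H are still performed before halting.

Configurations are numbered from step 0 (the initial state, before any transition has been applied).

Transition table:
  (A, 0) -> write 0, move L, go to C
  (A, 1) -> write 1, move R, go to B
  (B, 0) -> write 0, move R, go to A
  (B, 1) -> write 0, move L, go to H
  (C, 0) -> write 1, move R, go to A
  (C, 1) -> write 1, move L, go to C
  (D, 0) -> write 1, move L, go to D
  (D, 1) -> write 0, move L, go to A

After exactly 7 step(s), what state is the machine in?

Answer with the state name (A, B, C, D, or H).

Answer: A

Derivation:
Step 1: in state A at pos 0, read 0 -> (A,0)->write 0,move L,goto C. Now: state=C, head=-1, tape[-2..1]=0000 (head:  ^)
Step 2: in state C at pos -1, read 0 -> (C,0)->write 1,move R,goto A. Now: state=A, head=0, tape[-2..1]=0100 (head:   ^)
Step 3: in state A at pos 0, read 0 -> (A,0)->write 0,move L,goto C. Now: state=C, head=-1, tape[-2..1]=0100 (head:  ^)
Step 4: in state C at pos -1, read 1 -> (C,1)->write 1,move L,goto C. Now: state=C, head=-2, tape[-3..1]=00100 (head:  ^)
Step 5: in state C at pos -2, read 0 -> (C,0)->write 1,move R,goto A. Now: state=A, head=-1, tape[-3..1]=01100 (head:   ^)
Step 6: in state A at pos -1, read 1 -> (A,1)->write 1,move R,goto B. Now: state=B, head=0, tape[-3..1]=01100 (head:    ^)
Step 7: in state B at pos 0, read 0 -> (B,0)->write 0,move R,goto A. Now: state=A, head=1, tape[-3..2]=011000 (head:     ^)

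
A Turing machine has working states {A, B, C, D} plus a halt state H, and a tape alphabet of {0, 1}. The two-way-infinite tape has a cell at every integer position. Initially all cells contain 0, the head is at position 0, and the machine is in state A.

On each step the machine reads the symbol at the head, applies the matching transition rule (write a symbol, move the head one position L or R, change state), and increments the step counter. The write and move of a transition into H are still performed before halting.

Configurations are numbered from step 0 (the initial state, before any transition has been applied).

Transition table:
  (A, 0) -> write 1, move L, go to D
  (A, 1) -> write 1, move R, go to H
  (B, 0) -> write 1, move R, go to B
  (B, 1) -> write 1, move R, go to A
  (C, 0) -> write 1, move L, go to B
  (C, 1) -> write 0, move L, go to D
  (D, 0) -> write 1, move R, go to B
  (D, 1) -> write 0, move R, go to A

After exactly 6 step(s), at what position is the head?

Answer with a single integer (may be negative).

Step 1: in state A at pos 0, read 0 -> (A,0)->write 1,move L,goto D. Now: state=D, head=-1, tape[-2..1]=0010 (head:  ^)
Step 2: in state D at pos -1, read 0 -> (D,0)->write 1,move R,goto B. Now: state=B, head=0, tape[-2..1]=0110 (head:   ^)
Step 3: in state B at pos 0, read 1 -> (B,1)->write 1,move R,goto A. Now: state=A, head=1, tape[-2..2]=01100 (head:    ^)
Step 4: in state A at pos 1, read 0 -> (A,0)->write 1,move L,goto D. Now: state=D, head=0, tape[-2..2]=01110 (head:   ^)
Step 5: in state D at pos 0, read 1 -> (D,1)->write 0,move R,goto A. Now: state=A, head=1, tape[-2..2]=01010 (head:    ^)
Step 6: in state A at pos 1, read 1 -> (A,1)->write 1,move R,goto H. Now: state=H, head=2, tape[-2..3]=010100 (head:     ^)

Answer: 2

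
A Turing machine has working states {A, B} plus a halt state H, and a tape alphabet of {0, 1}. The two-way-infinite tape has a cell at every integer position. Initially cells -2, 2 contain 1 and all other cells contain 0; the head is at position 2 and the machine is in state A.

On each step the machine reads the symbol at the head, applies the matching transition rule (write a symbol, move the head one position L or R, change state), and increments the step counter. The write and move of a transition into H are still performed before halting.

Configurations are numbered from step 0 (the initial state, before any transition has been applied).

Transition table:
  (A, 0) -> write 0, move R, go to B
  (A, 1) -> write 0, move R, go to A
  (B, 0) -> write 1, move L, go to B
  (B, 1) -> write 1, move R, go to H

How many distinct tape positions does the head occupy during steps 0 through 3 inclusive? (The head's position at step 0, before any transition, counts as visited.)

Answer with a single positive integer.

Step 1: in state A at pos 2, read 1 -> (A,1)->write 0,move R,goto A. Now: state=A, head=3, tape[-3..4]=01000000 (head:       ^)
Step 2: in state A at pos 3, read 0 -> (A,0)->write 0,move R,goto B. Now: state=B, head=4, tape[-3..5]=010000000 (head:        ^)
Step 3: in state B at pos 4, read 0 -> (B,0)->write 1,move L,goto B. Now: state=B, head=3, tape[-3..5]=010000010 (head:       ^)
Head positions at steps 0..3: starting at 2, distinct positions visited = {2, 3, 4} -> 3 position(s)

Answer: 3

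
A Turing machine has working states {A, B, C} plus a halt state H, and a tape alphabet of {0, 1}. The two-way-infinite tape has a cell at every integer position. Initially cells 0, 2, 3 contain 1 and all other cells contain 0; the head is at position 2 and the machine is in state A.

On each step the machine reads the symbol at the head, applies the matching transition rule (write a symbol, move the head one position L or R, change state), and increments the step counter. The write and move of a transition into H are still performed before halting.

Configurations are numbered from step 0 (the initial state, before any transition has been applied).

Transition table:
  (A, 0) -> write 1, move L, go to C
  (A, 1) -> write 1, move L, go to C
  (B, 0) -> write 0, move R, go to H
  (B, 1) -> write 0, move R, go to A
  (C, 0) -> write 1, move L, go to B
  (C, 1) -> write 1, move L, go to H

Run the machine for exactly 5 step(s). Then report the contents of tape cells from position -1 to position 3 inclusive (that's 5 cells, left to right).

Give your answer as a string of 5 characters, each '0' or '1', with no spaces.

Step 1: in state A at pos 2, read 1 -> (A,1)->write 1,move L,goto C. Now: state=C, head=1, tape[-1..4]=010110 (head:   ^)
Step 2: in state C at pos 1, read 0 -> (C,0)->write 1,move L,goto B. Now: state=B, head=0, tape[-1..4]=011110 (head:  ^)
Step 3: in state B at pos 0, read 1 -> (B,1)->write 0,move R,goto A. Now: state=A, head=1, tape[-1..4]=001110 (head:   ^)
Step 4: in state A at pos 1, read 1 -> (A,1)->write 1,move L,goto C. Now: state=C, head=0, tape[-1..4]=001110 (head:  ^)
Step 5: in state C at pos 0, read 0 -> (C,0)->write 1,move L,goto B. Now: state=B, head=-1, tape[-2..4]=0011110 (head:  ^)

Answer: 01111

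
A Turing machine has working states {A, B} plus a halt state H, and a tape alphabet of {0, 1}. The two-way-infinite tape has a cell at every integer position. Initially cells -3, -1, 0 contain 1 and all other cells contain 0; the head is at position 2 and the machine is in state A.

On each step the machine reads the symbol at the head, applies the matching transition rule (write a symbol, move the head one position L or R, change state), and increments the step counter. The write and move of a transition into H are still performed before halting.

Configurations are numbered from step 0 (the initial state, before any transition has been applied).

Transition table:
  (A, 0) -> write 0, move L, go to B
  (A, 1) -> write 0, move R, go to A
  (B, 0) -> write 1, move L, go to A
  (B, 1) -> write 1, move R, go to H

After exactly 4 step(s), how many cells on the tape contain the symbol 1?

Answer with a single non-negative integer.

Step 1: in state A at pos 2, read 0 -> (A,0)->write 0,move L,goto B. Now: state=B, head=1, tape[-4..3]=01011000 (head:      ^)
Step 2: in state B at pos 1, read 0 -> (B,0)->write 1,move L,goto A. Now: state=A, head=0, tape[-4..3]=01011100 (head:     ^)
Step 3: in state A at pos 0, read 1 -> (A,1)->write 0,move R,goto A. Now: state=A, head=1, tape[-4..3]=01010100 (head:      ^)
Step 4: in state A at pos 1, read 1 -> (A,1)->write 0,move R,goto A. Now: state=A, head=2, tape[-4..3]=01010000 (head:       ^)
Cells containing 1 after step 4: {-3, -1} -> 2 cell(s)

Answer: 2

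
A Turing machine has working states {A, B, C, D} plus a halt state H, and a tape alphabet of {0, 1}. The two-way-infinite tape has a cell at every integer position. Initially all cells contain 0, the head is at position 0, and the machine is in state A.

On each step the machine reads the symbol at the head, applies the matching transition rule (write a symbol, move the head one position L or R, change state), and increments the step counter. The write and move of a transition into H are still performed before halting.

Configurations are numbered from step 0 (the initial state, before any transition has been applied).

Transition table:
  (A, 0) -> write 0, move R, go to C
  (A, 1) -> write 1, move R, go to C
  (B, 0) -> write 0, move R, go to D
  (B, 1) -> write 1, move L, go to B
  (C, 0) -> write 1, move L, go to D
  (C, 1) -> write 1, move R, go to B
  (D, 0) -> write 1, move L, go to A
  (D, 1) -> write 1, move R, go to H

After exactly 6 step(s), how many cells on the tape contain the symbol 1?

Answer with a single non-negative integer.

Step 1: in state A at pos 0, read 0 -> (A,0)->write 0,move R,goto C. Now: state=C, head=1, tape[-1..2]=0000 (head:   ^)
Step 2: in state C at pos 1, read 0 -> (C,0)->write 1,move L,goto D. Now: state=D, head=0, tape[-1..2]=0010 (head:  ^)
Step 3: in state D at pos 0, read 0 -> (D,0)->write 1,move L,goto A. Now: state=A, head=-1, tape[-2..2]=00110 (head:  ^)
Step 4: in state A at pos -1, read 0 -> (A,0)->write 0,move R,goto C. Now: state=C, head=0, tape[-2..2]=00110 (head:   ^)
Step 5: in state C at pos 0, read 1 -> (C,1)->write 1,move R,goto B. Now: state=B, head=1, tape[-2..2]=00110 (head:    ^)
Step 6: in state B at pos 1, read 1 -> (B,1)->write 1,move L,goto B. Now: state=B, head=0, tape[-2..2]=00110 (head:   ^)
Cells containing 1 after step 6: {0, 1} -> 2 cell(s)

Answer: 2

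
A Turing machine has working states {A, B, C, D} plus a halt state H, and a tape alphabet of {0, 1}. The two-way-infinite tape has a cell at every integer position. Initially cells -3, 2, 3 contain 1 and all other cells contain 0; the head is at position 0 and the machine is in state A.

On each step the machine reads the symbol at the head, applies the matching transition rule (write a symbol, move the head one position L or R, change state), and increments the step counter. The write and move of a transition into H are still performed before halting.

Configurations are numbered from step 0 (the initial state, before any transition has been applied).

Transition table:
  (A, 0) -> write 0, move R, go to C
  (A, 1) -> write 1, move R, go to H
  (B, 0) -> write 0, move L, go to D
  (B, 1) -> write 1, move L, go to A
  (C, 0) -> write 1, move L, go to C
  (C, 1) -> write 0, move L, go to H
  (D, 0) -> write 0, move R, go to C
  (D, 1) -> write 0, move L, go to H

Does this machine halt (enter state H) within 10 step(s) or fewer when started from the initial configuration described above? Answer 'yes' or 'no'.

Step 1: in state A at pos 0, read 0 -> (A,0)->write 0,move R,goto C. Now: state=C, head=1, tape[-4..4]=010000110 (head:      ^)
Step 2: in state C at pos 1, read 0 -> (C,0)->write 1,move L,goto C. Now: state=C, head=0, tape[-4..4]=010001110 (head:     ^)
Step 3: in state C at pos 0, read 0 -> (C,0)->write 1,move L,goto C. Now: state=C, head=-1, tape[-4..4]=010011110 (head:    ^)
Step 4: in state C at pos -1, read 0 -> (C,0)->write 1,move L,goto C. Now: state=C, head=-2, tape[-4..4]=010111110 (head:   ^)
Step 5: in state C at pos -2, read 0 -> (C,0)->write 1,move L,goto C. Now: state=C, head=-3, tape[-4..4]=011111110 (head:  ^)
Step 6: in state C at pos -3, read 1 -> (C,1)->write 0,move L,goto H. Now: state=H, head=-4, tape[-5..4]=0001111110 (head:  ^)
State H reached at step 6; 6 <= 10 -> yes

Answer: yes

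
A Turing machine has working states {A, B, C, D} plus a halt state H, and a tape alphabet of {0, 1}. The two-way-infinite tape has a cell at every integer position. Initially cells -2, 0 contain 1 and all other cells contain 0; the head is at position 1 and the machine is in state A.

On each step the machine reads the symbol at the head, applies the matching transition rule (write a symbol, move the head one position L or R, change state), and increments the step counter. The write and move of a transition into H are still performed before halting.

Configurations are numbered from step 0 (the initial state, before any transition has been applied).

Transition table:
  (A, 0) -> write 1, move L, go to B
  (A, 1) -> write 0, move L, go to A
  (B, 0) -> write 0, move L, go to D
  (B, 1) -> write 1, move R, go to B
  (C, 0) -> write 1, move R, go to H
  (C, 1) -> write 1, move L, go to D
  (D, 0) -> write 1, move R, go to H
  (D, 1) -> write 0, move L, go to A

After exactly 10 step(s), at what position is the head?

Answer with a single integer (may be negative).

Step 1: in state A at pos 1, read 0 -> (A,0)->write 1,move L,goto B. Now: state=B, head=0, tape[-3..2]=010110 (head:    ^)
Step 2: in state B at pos 0, read 1 -> (B,1)->write 1,move R,goto B. Now: state=B, head=1, tape[-3..2]=010110 (head:     ^)
Step 3: in state B at pos 1, read 1 -> (B,1)->write 1,move R,goto B. Now: state=B, head=2, tape[-3..3]=0101100 (head:      ^)
Step 4: in state B at pos 2, read 0 -> (B,0)->write 0,move L,goto D. Now: state=D, head=1, tape[-3..3]=0101100 (head:     ^)
Step 5: in state D at pos 1, read 1 -> (D,1)->write 0,move L,goto A. Now: state=A, head=0, tape[-3..3]=0101000 (head:    ^)
Step 6: in state A at pos 0, read 1 -> (A,1)->write 0,move L,goto A. Now: state=A, head=-1, tape[-3..3]=0100000 (head:   ^)
Step 7: in state A at pos -1, read 0 -> (A,0)->write 1,move L,goto B. Now: state=B, head=-2, tape[-3..3]=0110000 (head:  ^)
Step 8: in state B at pos -2, read 1 -> (B,1)->write 1,move R,goto B. Now: state=B, head=-1, tape[-3..3]=0110000 (head:   ^)
Step 9: in state B at pos -1, read 1 -> (B,1)->write 1,move R,goto B. Now: state=B, head=0, tape[-3..3]=0110000 (head:    ^)
Step 10: in state B at pos 0, read 0 -> (B,0)->write 0,move L,goto D. Now: state=D, head=-1, tape[-3..3]=0110000 (head:   ^)

Answer: -1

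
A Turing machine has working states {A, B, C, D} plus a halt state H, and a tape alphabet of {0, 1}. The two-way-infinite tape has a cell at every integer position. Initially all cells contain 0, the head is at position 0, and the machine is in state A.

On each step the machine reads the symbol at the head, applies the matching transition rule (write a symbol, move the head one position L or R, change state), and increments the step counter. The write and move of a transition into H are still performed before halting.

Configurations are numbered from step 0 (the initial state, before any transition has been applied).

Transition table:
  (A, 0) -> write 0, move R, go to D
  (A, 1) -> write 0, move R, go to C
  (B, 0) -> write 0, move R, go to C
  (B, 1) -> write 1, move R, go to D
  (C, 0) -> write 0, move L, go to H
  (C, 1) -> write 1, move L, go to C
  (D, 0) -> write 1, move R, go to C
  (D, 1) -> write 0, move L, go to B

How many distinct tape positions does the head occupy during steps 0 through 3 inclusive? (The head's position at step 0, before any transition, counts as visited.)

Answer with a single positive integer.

Step 1: in state A at pos 0, read 0 -> (A,0)->write 0,move R,goto D. Now: state=D, head=1, tape[-1..2]=0000 (head:   ^)
Step 2: in state D at pos 1, read 0 -> (D,0)->write 1,move R,goto C. Now: state=C, head=2, tape[-1..3]=00100 (head:    ^)
Step 3: in state C at pos 2, read 0 -> (C,0)->write 0,move L,goto H. Now: state=H, head=1, tape[-1..3]=00100 (head:   ^)
Head positions at steps 0..3: starting at 0, distinct positions visited = {0, 1, 2} -> 3 position(s)

Answer: 3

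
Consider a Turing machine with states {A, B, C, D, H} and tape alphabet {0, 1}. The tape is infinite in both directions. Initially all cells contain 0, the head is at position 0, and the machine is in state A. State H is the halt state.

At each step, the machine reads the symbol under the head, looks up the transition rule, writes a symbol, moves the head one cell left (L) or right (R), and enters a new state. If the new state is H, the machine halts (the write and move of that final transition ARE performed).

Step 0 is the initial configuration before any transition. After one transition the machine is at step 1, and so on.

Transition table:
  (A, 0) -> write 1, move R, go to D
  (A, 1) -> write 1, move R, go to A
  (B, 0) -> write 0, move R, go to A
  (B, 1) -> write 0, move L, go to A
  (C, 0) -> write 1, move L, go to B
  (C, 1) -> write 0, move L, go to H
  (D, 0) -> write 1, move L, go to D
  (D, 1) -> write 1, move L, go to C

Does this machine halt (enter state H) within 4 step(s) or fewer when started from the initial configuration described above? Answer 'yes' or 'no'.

Answer: no

Derivation:
Step 1: in state A at pos 0, read 0 -> (A,0)->write 1,move R,goto D. Now: state=D, head=1, tape[-1..2]=0100 (head:   ^)
Step 2: in state D at pos 1, read 0 -> (D,0)->write 1,move L,goto D. Now: state=D, head=0, tape[-1..2]=0110 (head:  ^)
Step 3: in state D at pos 0, read 1 -> (D,1)->write 1,move L,goto C. Now: state=C, head=-1, tape[-2..2]=00110 (head:  ^)
Step 4: in state C at pos -1, read 0 -> (C,0)->write 1,move L,goto B. Now: state=B, head=-2, tape[-3..2]=001110 (head:  ^)
After 4 step(s): state = B (not H) -> not halted within 4 -> no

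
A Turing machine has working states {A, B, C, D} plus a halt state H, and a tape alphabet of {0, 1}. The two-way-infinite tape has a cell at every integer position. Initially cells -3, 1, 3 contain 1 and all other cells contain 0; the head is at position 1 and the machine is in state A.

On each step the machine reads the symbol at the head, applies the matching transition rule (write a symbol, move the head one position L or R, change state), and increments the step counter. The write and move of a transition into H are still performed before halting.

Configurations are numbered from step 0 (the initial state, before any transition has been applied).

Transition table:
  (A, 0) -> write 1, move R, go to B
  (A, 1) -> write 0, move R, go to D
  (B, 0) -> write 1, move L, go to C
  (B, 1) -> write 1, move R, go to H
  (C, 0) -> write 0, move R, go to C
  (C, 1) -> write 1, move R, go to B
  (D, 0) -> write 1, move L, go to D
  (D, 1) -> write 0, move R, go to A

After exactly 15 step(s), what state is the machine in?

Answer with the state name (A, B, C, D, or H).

Step 1: in state A at pos 1, read 1 -> (A,1)->write 0,move R,goto D. Now: state=D, head=2, tape[-4..4]=010000010 (head:       ^)
Step 2: in state D at pos 2, read 0 -> (D,0)->write 1,move L,goto D. Now: state=D, head=1, tape[-4..4]=010000110 (head:      ^)
Step 3: in state D at pos 1, read 0 -> (D,0)->write 1,move L,goto D. Now: state=D, head=0, tape[-4..4]=010001110 (head:     ^)
Step 4: in state D at pos 0, read 0 -> (D,0)->write 1,move L,goto D. Now: state=D, head=-1, tape[-4..4]=010011110 (head:    ^)
Step 5: in state D at pos -1, read 0 -> (D,0)->write 1,move L,goto D. Now: state=D, head=-2, tape[-4..4]=010111110 (head:   ^)
Step 6: in state D at pos -2, read 0 -> (D,0)->write 1,move L,goto D. Now: state=D, head=-3, tape[-4..4]=011111110 (head:  ^)
Step 7: in state D at pos -3, read 1 -> (D,1)->write 0,move R,goto A. Now: state=A, head=-2, tape[-4..4]=001111110 (head:   ^)
Step 8: in state A at pos -2, read 1 -> (A,1)->write 0,move R,goto D. Now: state=D, head=-1, tape[-4..4]=000111110 (head:    ^)
Step 9: in state D at pos -1, read 1 -> (D,1)->write 0,move R,goto A. Now: state=A, head=0, tape[-4..4]=000011110 (head:     ^)
Step 10: in state A at pos 0, read 1 -> (A,1)->write 0,move R,goto D. Now: state=D, head=1, tape[-4..4]=000001110 (head:      ^)
Step 11: in state D at pos 1, read 1 -> (D,1)->write 0,move R,goto A. Now: state=A, head=2, tape[-4..4]=000000110 (head:       ^)
Step 12: in state A at pos 2, read 1 -> (A,1)->write 0,move R,goto D. Now: state=D, head=3, tape[-4..4]=000000010 (head:        ^)
Step 13: in state D at pos 3, read 1 -> (D,1)->write 0,move R,goto A. Now: state=A, head=4, tape[-4..5]=0000000000 (head:         ^)
Step 14: in state A at pos 4, read 0 -> (A,0)->write 1,move R,goto B. Now: state=B, head=5, tape[-4..6]=00000000100 (head:          ^)
Step 15: in state B at pos 5, read 0 -> (B,0)->write 1,move L,goto C. Now: state=C, head=4, tape[-4..6]=00000000110 (head:         ^)

Answer: C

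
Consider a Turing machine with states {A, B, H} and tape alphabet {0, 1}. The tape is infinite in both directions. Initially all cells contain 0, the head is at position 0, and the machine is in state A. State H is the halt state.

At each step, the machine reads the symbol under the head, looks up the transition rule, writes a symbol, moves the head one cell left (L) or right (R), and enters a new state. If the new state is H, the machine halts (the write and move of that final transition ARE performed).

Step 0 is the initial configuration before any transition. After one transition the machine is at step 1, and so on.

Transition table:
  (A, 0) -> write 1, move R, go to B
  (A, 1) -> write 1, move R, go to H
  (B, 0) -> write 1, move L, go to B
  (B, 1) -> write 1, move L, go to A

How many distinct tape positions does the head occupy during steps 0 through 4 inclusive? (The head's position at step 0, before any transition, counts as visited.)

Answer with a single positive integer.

Step 1: in state A at pos 0, read 0 -> (A,0)->write 1,move R,goto B. Now: state=B, head=1, tape[-1..2]=0100 (head:   ^)
Step 2: in state B at pos 1, read 0 -> (B,0)->write 1,move L,goto B. Now: state=B, head=0, tape[-1..2]=0110 (head:  ^)
Step 3: in state B at pos 0, read 1 -> (B,1)->write 1,move L,goto A. Now: state=A, head=-1, tape[-2..2]=00110 (head:  ^)
Step 4: in state A at pos -1, read 0 -> (A,0)->write 1,move R,goto B. Now: state=B, head=0, tape[-2..2]=01110 (head:   ^)
Head positions at steps 0..4: starting at 0, distinct positions visited = {-1, 0, 1} -> 3 position(s)

Answer: 3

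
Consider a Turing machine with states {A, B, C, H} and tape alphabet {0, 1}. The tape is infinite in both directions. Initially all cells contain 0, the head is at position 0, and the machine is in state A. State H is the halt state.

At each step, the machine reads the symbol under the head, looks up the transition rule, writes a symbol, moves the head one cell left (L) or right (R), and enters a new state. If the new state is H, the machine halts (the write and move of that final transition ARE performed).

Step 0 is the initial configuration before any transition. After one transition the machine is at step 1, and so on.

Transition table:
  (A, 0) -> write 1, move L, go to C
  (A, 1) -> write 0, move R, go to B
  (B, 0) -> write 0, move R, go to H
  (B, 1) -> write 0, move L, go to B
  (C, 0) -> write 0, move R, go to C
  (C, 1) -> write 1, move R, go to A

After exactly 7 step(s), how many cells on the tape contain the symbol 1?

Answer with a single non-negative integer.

Step 1: in state A at pos 0, read 0 -> (A,0)->write 1,move L,goto C. Now: state=C, head=-1, tape[-2..1]=0010 (head:  ^)
Step 2: in state C at pos -1, read 0 -> (C,0)->write 0,move R,goto C. Now: state=C, head=0, tape[-2..1]=0010 (head:   ^)
Step 3: in state C at pos 0, read 1 -> (C,1)->write 1,move R,goto A. Now: state=A, head=1, tape[-2..2]=00100 (head:    ^)
Step 4: in state A at pos 1, read 0 -> (A,0)->write 1,move L,goto C. Now: state=C, head=0, tape[-2..2]=00110 (head:   ^)
Step 5: in state C at pos 0, read 1 -> (C,1)->write 1,move R,goto A. Now: state=A, head=1, tape[-2..2]=00110 (head:    ^)
Step 6: in state A at pos 1, read 1 -> (A,1)->write 0,move R,goto B. Now: state=B, head=2, tape[-2..3]=001000 (head:     ^)
Step 7: in state B at pos 2, read 0 -> (B,0)->write 0,move R,goto H. Now: state=H, head=3, tape[-2..4]=0010000 (head:      ^)
Cells containing 1 after step 7: {0} -> 1 cell(s)

Answer: 1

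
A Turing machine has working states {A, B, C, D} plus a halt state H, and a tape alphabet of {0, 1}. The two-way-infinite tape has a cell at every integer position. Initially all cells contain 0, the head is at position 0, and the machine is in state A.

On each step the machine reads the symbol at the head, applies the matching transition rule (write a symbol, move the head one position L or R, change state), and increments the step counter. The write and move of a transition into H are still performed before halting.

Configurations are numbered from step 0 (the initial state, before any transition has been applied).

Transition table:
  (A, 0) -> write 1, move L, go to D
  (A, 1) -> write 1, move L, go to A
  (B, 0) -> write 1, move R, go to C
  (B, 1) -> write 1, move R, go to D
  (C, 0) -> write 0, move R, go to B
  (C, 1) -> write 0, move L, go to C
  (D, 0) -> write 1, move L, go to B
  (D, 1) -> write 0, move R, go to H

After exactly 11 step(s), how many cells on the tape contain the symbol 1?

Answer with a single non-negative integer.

Step 1: in state A at pos 0, read 0 -> (A,0)->write 1,move L,goto D. Now: state=D, head=-1, tape[-2..1]=0010 (head:  ^)
Step 2: in state D at pos -1, read 0 -> (D,0)->write 1,move L,goto B. Now: state=B, head=-2, tape[-3..1]=00110 (head:  ^)
Step 3: in state B at pos -2, read 0 -> (B,0)->write 1,move R,goto C. Now: state=C, head=-1, tape[-3..1]=01110 (head:   ^)
Step 4: in state C at pos -1, read 1 -> (C,1)->write 0,move L,goto C. Now: state=C, head=-2, tape[-3..1]=01010 (head:  ^)
Step 5: in state C at pos -2, read 1 -> (C,1)->write 0,move L,goto C. Now: state=C, head=-3, tape[-4..1]=000010 (head:  ^)
Step 6: in state C at pos -3, read 0 -> (C,0)->write 0,move R,goto B. Now: state=B, head=-2, tape[-4..1]=000010 (head:   ^)
Step 7: in state B at pos -2, read 0 -> (B,0)->write 1,move R,goto C. Now: state=C, head=-1, tape[-4..1]=001010 (head:    ^)
Step 8: in state C at pos -1, read 0 -> (C,0)->write 0,move R,goto B. Now: state=B, head=0, tape[-4..1]=001010 (head:     ^)
Step 9: in state B at pos 0, read 1 -> (B,1)->write 1,move R,goto D. Now: state=D, head=1, tape[-4..2]=0010100 (head:      ^)
Step 10: in state D at pos 1, read 0 -> (D,0)->write 1,move L,goto B. Now: state=B, head=0, tape[-4..2]=0010110 (head:     ^)
Step 11: in state B at pos 0, read 1 -> (B,1)->write 1,move R,goto D. Now: state=D, head=1, tape[-4..2]=0010110 (head:      ^)
Cells containing 1 after step 11: {-2, 0, 1} -> 3 cell(s)

Answer: 3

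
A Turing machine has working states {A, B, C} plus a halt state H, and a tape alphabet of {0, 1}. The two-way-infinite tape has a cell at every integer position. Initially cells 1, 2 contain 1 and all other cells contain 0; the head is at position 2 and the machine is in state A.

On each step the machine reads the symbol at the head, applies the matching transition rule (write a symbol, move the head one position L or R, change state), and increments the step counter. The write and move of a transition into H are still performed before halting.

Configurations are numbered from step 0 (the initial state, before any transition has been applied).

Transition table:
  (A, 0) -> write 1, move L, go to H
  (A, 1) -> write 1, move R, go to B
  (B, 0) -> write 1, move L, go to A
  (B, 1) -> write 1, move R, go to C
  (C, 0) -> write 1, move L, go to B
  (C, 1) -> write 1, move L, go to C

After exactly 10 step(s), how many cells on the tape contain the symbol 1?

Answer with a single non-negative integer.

Step 1: in state A at pos 2, read 1 -> (A,1)->write 1,move R,goto B. Now: state=B, head=3, tape[0..4]=01100 (head:    ^)
Step 2: in state B at pos 3, read 0 -> (B,0)->write 1,move L,goto A. Now: state=A, head=2, tape[0..4]=01110 (head:   ^)
Step 3: in state A at pos 2, read 1 -> (A,1)->write 1,move R,goto B. Now: state=B, head=3, tape[0..4]=01110 (head:    ^)
Step 4: in state B at pos 3, read 1 -> (B,1)->write 1,move R,goto C. Now: state=C, head=4, tape[0..5]=011100 (head:     ^)
Step 5: in state C at pos 4, read 0 -> (C,0)->write 1,move L,goto B. Now: state=B, head=3, tape[0..5]=011110 (head:    ^)
Step 6: in state B at pos 3, read 1 -> (B,1)->write 1,move R,goto C. Now: state=C, head=4, tape[0..5]=011110 (head:     ^)
Step 7: in state C at pos 4, read 1 -> (C,1)->write 1,move L,goto C. Now: state=C, head=3, tape[0..5]=011110 (head:    ^)
Step 8: in state C at pos 3, read 1 -> (C,1)->write 1,move L,goto C. Now: state=C, head=2, tape[0..5]=011110 (head:   ^)
Step 9: in state C at pos 2, read 1 -> (C,1)->write 1,move L,goto C. Now: state=C, head=1, tape[0..5]=011110 (head:  ^)
Step 10: in state C at pos 1, read 1 -> (C,1)->write 1,move L,goto C. Now: state=C, head=0, tape[-1..5]=0011110 (head:  ^)
Cells containing 1 after step 10: {1, 2, 3, 4} -> 4 cell(s)

Answer: 4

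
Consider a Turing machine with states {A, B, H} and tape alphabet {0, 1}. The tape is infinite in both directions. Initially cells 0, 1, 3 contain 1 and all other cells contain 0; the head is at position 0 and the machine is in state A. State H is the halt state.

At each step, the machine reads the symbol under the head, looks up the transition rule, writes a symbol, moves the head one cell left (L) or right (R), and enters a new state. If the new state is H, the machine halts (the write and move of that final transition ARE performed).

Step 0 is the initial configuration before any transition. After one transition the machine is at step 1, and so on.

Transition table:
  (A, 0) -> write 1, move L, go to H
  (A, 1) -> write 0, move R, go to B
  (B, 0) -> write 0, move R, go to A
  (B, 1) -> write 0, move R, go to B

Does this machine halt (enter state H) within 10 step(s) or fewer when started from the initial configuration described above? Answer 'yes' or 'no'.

Step 1: in state A at pos 0, read 1 -> (A,1)->write 0,move R,goto B. Now: state=B, head=1, tape[-1..4]=001010 (head:   ^)
Step 2: in state B at pos 1, read 1 -> (B,1)->write 0,move R,goto B. Now: state=B, head=2, tape[-1..4]=000010 (head:    ^)
Step 3: in state B at pos 2, read 0 -> (B,0)->write 0,move R,goto A. Now: state=A, head=3, tape[-1..4]=000010 (head:     ^)
Step 4: in state A at pos 3, read 1 -> (A,1)->write 0,move R,goto B. Now: state=B, head=4, tape[-1..5]=0000000 (head:      ^)
Step 5: in state B at pos 4, read 0 -> (B,0)->write 0,move R,goto A. Now: state=A, head=5, tape[-1..6]=00000000 (head:       ^)
Step 6: in state A at pos 5, read 0 -> (A,0)->write 1,move L,goto H. Now: state=H, head=4, tape[-1..6]=00000010 (head:      ^)
State H reached at step 6; 6 <= 10 -> yes

Answer: yes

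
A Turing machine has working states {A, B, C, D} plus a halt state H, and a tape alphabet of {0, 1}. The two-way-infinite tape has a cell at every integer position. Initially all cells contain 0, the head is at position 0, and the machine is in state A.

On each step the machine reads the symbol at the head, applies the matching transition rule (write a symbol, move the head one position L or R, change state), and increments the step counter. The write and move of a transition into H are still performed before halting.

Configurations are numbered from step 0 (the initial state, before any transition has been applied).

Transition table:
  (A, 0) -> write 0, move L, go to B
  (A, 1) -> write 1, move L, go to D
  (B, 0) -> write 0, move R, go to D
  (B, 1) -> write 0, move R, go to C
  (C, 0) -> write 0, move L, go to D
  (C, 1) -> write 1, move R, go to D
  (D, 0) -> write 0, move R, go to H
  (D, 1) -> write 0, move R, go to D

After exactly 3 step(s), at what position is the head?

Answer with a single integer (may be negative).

Step 1: in state A at pos 0, read 0 -> (A,0)->write 0,move L,goto B. Now: state=B, head=-1, tape[-2..1]=0000 (head:  ^)
Step 2: in state B at pos -1, read 0 -> (B,0)->write 0,move R,goto D. Now: state=D, head=0, tape[-2..1]=0000 (head:   ^)
Step 3: in state D at pos 0, read 0 -> (D,0)->write 0,move R,goto H. Now: state=H, head=1, tape[-2..2]=00000 (head:    ^)

Answer: 1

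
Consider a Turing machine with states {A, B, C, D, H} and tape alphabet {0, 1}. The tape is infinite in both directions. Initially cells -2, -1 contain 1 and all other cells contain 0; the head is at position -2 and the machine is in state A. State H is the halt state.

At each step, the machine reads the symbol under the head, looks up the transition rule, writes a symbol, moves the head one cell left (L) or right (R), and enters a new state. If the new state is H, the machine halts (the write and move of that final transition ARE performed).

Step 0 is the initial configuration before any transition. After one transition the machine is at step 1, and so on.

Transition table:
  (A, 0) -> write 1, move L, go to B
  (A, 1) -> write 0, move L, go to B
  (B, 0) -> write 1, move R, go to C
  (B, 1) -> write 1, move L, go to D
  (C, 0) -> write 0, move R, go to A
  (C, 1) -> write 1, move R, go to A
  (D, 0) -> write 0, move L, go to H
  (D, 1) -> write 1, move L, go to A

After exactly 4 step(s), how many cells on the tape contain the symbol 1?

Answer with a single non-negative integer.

Step 1: in state A at pos -2, read 1 -> (A,1)->write 0,move L,goto B. Now: state=B, head=-3, tape[-4..0]=00010 (head:  ^)
Step 2: in state B at pos -3, read 0 -> (B,0)->write 1,move R,goto C. Now: state=C, head=-2, tape[-4..0]=01010 (head:   ^)
Step 3: in state C at pos -2, read 0 -> (C,0)->write 0,move R,goto A. Now: state=A, head=-1, tape[-4..0]=01010 (head:    ^)
Step 4: in state A at pos -1, read 1 -> (A,1)->write 0,move L,goto B. Now: state=B, head=-2, tape[-4..0]=01000 (head:   ^)
Cells containing 1 after step 4: {-3} -> 1 cell(s)

Answer: 1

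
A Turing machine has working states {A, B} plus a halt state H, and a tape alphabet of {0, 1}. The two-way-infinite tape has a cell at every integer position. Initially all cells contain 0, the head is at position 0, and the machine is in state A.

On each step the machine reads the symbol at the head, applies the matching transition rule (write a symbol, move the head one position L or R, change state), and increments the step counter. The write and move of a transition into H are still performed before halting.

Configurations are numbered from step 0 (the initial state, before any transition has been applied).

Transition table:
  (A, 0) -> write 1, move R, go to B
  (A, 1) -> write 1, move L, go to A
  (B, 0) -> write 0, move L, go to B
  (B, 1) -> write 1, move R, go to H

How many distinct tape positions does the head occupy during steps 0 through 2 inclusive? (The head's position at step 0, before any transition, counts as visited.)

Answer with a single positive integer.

Step 1: in state A at pos 0, read 0 -> (A,0)->write 1,move R,goto B. Now: state=B, head=1, tape[-1..2]=0100 (head:   ^)
Step 2: in state B at pos 1, read 0 -> (B,0)->write 0,move L,goto B. Now: state=B, head=0, tape[-1..2]=0100 (head:  ^)
Head positions at steps 0..2: starting at 0, distinct positions visited = {0, 1} -> 2 position(s)

Answer: 2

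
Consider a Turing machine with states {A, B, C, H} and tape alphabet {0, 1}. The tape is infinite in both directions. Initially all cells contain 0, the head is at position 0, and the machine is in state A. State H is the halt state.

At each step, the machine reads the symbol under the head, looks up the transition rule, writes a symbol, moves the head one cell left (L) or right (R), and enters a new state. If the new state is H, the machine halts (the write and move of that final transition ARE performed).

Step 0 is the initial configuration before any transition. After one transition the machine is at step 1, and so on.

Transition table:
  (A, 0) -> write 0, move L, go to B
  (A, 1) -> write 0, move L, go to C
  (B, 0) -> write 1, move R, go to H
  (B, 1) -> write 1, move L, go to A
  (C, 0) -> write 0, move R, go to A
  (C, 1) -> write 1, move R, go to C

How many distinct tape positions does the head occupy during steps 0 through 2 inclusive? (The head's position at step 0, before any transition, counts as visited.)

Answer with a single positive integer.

Answer: 2

Derivation:
Step 1: in state A at pos 0, read 0 -> (A,0)->write 0,move L,goto B. Now: state=B, head=-1, tape[-2..1]=0000 (head:  ^)
Step 2: in state B at pos -1, read 0 -> (B,0)->write 1,move R,goto H. Now: state=H, head=0, tape[-2..1]=0100 (head:   ^)
Head positions at steps 0..2: starting at 0, distinct positions visited = {-1, 0} -> 2 position(s)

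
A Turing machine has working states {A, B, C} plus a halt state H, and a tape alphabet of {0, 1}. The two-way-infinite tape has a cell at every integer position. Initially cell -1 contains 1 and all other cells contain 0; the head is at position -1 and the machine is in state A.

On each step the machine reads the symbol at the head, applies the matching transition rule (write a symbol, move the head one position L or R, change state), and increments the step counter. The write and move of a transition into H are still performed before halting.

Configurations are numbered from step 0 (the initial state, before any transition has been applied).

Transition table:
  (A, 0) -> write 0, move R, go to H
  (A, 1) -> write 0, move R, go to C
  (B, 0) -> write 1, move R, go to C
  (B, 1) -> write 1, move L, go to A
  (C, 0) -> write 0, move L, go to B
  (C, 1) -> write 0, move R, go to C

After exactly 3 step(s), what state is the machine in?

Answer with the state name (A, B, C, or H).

Answer: C

Derivation:
Step 1: in state A at pos -1, read 1 -> (A,1)->write 0,move R,goto C. Now: state=C, head=0, tape[-2..1]=0000 (head:   ^)
Step 2: in state C at pos 0, read 0 -> (C,0)->write 0,move L,goto B. Now: state=B, head=-1, tape[-2..1]=0000 (head:  ^)
Step 3: in state B at pos -1, read 0 -> (B,0)->write 1,move R,goto C. Now: state=C, head=0, tape[-2..1]=0100 (head:   ^)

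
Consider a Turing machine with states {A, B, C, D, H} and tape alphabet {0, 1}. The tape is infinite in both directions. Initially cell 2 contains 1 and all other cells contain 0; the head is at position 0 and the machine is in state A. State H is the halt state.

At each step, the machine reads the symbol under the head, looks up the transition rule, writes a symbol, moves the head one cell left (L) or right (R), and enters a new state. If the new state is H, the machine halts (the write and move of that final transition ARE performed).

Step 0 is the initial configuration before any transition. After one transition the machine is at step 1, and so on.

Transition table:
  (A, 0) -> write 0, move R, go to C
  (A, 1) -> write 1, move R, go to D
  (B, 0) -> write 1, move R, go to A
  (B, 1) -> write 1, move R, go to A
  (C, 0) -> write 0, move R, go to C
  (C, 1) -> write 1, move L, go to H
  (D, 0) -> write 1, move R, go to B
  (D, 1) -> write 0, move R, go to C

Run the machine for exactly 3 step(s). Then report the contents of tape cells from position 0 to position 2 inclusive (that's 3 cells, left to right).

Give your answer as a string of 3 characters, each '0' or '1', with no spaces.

Answer: 001

Derivation:
Step 1: in state A at pos 0, read 0 -> (A,0)->write 0,move R,goto C. Now: state=C, head=1, tape[-1..3]=00010 (head:   ^)
Step 2: in state C at pos 1, read 0 -> (C,0)->write 0,move R,goto C. Now: state=C, head=2, tape[-1..3]=00010 (head:    ^)
Step 3: in state C at pos 2, read 1 -> (C,1)->write 1,move L,goto H. Now: state=H, head=1, tape[-1..3]=00010 (head:   ^)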